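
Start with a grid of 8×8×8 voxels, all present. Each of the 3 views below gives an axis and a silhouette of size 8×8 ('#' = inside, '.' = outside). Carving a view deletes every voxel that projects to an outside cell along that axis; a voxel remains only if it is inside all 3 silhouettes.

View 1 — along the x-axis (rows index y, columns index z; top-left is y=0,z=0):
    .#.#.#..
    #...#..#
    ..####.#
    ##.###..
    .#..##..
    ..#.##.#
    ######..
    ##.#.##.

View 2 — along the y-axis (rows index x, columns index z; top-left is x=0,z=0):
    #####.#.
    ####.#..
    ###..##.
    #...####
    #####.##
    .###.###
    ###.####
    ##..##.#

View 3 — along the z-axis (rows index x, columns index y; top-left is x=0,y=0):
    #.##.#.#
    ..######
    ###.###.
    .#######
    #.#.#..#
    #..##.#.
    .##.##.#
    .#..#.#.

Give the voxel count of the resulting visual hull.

voxel count = 120

start: 8×8×8 = 512 voxels
[1] x-view keeps 34 columns → grid now 272
[2] y-view keeps 46 columns → grid now 194
[3] z-view keeps 40 columns → grid now 120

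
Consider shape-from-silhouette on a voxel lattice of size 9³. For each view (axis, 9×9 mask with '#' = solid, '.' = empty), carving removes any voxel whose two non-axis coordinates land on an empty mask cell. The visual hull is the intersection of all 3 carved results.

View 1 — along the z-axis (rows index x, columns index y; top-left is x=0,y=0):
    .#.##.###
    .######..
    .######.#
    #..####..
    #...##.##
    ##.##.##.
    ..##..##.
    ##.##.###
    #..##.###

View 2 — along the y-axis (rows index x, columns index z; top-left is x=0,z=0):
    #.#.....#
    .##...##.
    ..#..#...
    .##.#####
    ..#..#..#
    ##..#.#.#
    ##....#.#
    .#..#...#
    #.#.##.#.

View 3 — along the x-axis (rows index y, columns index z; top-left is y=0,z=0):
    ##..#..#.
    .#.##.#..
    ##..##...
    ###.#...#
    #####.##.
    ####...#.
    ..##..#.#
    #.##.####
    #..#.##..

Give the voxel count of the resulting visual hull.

|visual hull| = 112

initial block: 9^3 = 729
[1] z-view keeps 52 columns → grid now 468
[2] y-view keeps 36 columns → grid now 203
[3] x-view keeps 44 columns → grid now 112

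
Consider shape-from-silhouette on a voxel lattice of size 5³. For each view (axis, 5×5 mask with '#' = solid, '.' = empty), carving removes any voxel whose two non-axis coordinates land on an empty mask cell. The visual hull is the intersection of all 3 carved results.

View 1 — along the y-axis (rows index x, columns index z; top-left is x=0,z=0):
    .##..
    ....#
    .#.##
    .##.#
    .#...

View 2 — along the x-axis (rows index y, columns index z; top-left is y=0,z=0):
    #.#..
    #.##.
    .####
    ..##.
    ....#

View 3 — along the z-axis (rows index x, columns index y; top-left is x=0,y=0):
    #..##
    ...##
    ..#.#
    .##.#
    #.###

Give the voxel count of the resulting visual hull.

voxel count = 13

full grid |V| = 125
after view 1 [y-axis, 10 of 25 cells solid] → remaining = 50
after view 2 [x-axis, 12 of 25 cells solid] → remaining = 21
after view 3 [z-axis, 14 of 25 cells solid] → remaining = 13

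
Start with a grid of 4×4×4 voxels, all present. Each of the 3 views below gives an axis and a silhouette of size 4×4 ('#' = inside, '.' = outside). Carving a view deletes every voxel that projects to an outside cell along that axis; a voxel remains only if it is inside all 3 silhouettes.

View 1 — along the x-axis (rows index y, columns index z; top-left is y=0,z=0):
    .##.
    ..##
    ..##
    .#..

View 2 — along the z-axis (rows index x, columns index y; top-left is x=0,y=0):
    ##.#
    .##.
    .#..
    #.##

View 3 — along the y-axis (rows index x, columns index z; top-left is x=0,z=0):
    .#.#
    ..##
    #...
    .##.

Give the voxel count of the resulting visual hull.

start: 4×4×4 = 64 voxels
[1] x-view keeps 7 columns → grid now 28
[2] z-view keeps 9 columns → grid now 16
[3] y-view keeps 7 columns → grid now 11

voxel count = 11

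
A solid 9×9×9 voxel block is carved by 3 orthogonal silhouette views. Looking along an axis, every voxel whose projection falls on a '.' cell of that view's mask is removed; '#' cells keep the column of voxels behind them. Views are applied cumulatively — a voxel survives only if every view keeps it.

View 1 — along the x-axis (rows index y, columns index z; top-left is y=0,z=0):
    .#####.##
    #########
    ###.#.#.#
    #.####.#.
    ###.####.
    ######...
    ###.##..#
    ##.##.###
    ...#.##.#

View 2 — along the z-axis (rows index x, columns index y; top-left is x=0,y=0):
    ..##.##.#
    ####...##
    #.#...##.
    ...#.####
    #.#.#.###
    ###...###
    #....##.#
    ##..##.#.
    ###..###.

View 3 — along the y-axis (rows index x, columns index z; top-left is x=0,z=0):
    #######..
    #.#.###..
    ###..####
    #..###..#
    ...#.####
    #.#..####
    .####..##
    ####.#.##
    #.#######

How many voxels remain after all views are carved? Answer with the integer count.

voxel count = 207

full grid |V| = 729
  1. axis=0 (YZ plane), |mask|=58  ⇒  voxels=522
  2. axis=2 (XY plane), |mask|=47  ⇒  voxels=298
  3. axis=1 (XZ plane), |mask|=56  ⇒  voxels=207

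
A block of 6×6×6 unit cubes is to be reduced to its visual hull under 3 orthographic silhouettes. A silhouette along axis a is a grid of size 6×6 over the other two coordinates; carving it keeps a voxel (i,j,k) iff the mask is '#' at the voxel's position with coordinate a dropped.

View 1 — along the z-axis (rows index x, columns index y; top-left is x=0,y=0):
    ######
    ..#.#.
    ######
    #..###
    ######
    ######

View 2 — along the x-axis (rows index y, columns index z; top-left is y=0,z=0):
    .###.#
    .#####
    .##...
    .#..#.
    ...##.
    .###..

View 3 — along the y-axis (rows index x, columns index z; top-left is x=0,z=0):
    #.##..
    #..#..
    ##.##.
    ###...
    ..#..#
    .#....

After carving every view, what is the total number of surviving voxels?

|visual hull| = 37

start: 6×6×6 = 216 voxels
step 1: project along z, AND mask (30/36) → |grid| = 180
step 2: project along x, AND mask (18/36) → |grid| = 87
step 3: project along y, AND mask (15/36) → |grid| = 37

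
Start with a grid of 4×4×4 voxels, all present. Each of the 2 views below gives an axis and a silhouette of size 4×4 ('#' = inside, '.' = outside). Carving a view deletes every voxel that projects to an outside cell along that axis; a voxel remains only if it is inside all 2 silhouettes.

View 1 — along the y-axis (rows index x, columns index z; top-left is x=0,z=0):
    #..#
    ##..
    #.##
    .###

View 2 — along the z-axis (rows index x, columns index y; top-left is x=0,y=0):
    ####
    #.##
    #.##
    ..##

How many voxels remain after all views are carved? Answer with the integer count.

before carving: 64 voxels (4×4×4)
after view 1 [y-axis, 10 of 16 cells solid] → remaining = 40
after view 2 [z-axis, 12 of 16 cells solid] → remaining = 29

voxel count = 29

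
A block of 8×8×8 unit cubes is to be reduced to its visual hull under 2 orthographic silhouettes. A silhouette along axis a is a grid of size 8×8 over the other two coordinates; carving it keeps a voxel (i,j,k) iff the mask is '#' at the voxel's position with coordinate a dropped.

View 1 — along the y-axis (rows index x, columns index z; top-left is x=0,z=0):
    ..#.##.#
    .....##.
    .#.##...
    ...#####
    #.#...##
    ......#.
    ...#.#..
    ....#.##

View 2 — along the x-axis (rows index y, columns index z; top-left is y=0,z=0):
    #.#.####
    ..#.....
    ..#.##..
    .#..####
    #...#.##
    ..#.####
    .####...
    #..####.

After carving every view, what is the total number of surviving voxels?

start: 8×8×8 = 512 voxels
[1] y-view keeps 24 columns → grid now 192
[2] x-view keeps 33 columns → grid now 110

remaining voxels: 110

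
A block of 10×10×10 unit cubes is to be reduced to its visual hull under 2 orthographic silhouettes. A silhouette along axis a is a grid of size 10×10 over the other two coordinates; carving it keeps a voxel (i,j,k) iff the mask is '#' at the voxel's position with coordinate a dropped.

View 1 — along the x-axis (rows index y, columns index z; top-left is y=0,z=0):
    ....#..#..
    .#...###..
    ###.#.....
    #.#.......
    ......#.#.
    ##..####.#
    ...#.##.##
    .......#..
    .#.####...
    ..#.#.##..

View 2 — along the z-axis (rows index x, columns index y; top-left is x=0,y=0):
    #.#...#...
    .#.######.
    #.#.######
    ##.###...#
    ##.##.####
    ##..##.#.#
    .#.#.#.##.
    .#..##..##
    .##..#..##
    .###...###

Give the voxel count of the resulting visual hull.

start: 10×10×10 = 1000 voxels
step 1: project along x, AND mask (36/100) → |grid| = 360
step 2: project along z, AND mask (59/100) → |grid| = 218

voxel count = 218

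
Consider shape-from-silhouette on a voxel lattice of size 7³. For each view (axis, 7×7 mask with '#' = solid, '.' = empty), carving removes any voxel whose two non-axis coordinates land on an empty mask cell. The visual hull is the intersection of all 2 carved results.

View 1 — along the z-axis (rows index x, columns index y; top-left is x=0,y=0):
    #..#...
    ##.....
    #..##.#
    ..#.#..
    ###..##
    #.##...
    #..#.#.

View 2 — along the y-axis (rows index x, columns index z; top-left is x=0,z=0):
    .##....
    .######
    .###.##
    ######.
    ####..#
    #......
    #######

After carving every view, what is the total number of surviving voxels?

97 voxels

initial block: 7^3 = 343
step 1: project along z, AND mask (21/49) → |grid| = 147
step 2: project along y, AND mask (32/49) → |grid| = 97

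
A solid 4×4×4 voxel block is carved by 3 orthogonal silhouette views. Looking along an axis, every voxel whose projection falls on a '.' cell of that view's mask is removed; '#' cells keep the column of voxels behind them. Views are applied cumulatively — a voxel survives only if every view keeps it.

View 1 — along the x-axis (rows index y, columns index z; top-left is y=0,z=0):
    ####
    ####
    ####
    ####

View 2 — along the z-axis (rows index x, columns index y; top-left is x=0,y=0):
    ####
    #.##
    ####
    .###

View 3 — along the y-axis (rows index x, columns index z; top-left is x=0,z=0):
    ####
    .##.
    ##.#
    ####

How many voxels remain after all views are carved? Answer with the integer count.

46 voxels

start: 4×4×4 = 64 voxels
step 1: project along x, AND mask (16/16) → |grid| = 64
step 2: project along z, AND mask (14/16) → |grid| = 56
step 3: project along y, AND mask (13/16) → |grid| = 46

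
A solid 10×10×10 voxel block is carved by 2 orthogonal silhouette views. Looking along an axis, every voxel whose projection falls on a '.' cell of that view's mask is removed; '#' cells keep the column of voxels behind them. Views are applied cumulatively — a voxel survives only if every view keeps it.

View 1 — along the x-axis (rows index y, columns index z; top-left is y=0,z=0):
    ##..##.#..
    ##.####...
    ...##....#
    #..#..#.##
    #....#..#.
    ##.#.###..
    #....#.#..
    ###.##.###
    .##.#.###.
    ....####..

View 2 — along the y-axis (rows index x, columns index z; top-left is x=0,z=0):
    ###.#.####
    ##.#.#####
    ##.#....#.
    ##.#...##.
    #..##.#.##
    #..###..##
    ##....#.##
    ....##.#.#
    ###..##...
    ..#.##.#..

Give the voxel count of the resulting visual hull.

start: 10×10×10 = 1000 voxels
step 1: project along x, AND mask (49/100) → |grid| = 490
step 2: project along y, AND mask (55/100) → |grid| = 278

remaining voxels: 278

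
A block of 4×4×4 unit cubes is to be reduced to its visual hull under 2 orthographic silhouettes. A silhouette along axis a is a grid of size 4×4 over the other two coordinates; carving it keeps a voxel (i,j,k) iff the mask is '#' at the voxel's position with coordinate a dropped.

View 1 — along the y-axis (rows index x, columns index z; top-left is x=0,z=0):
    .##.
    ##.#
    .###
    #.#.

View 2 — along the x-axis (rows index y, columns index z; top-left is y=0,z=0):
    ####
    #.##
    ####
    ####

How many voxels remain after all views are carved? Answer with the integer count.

before carving: 64 voxels (4×4×4)
carve view 1 (along y, XZ-mask fill 10/16): 40 voxels remain
carve view 2 (along x, YZ-mask fill 15/16): 37 voxels remain

37 voxels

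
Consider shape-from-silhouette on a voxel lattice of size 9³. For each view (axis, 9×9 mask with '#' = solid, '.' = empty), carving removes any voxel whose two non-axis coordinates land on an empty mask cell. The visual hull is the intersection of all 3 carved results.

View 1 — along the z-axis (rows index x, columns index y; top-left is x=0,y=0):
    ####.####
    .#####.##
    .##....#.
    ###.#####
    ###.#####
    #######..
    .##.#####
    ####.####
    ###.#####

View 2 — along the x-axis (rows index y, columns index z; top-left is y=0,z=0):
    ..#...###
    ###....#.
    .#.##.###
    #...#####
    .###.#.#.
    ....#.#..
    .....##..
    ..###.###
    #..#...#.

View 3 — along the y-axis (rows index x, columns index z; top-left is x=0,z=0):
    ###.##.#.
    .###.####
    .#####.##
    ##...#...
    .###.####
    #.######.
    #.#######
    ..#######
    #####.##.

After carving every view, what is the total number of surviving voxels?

195 voxels

start: 9×9×9 = 729 voxels
V1 z: intersect with XY mask (64 set) -- 576 left
V2 x: intersect with YZ mask (38 set) -- 267 left
V3 y: intersect with XZ mask (59 set) -- 195 left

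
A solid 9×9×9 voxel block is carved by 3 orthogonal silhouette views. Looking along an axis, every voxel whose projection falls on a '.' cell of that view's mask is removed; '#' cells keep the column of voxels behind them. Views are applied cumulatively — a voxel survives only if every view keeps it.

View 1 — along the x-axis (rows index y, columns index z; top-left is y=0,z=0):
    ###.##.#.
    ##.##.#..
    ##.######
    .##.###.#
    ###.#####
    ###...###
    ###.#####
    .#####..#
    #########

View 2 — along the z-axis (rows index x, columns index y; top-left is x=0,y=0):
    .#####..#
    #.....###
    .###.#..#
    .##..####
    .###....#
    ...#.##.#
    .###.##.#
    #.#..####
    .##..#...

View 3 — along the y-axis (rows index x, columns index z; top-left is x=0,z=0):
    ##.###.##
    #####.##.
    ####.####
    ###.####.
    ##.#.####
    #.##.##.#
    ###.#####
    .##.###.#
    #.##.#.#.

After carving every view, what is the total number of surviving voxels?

full grid |V| = 729
carve view 1 (along x, YZ-mask fill 62/81): 558 voxels remain
carve view 2 (along z, XY-mask fill 44/81): 308 voxels remain
carve view 3 (along y, XZ-mask fill 61/81): 236 voxels remain

236 voxels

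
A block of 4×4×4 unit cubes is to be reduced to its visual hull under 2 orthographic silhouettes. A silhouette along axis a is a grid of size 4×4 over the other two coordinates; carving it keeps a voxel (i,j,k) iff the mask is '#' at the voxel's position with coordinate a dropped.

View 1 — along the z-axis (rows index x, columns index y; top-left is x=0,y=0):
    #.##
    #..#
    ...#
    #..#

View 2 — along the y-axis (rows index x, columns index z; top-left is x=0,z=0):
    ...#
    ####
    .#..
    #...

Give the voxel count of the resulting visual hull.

14 voxels

start: 4×4×4 = 64 voxels
after view 1 [z-axis, 8 of 16 cells solid] → remaining = 32
after view 2 [y-axis, 7 of 16 cells solid] → remaining = 14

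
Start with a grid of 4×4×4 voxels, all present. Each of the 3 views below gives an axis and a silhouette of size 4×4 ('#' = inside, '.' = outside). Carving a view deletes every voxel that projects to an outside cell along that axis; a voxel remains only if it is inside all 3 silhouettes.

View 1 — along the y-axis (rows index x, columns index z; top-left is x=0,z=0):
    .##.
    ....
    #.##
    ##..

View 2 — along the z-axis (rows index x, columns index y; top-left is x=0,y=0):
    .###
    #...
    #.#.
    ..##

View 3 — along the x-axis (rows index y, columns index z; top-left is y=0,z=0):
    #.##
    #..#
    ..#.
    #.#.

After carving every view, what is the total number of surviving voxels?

start: 4×4×4 = 64 voxels
[1] y-view keeps 7 columns → grid now 28
[2] z-view keeps 8 columns → grid now 16
[3] x-view keeps 8 columns → grid now 7

remaining voxels: 7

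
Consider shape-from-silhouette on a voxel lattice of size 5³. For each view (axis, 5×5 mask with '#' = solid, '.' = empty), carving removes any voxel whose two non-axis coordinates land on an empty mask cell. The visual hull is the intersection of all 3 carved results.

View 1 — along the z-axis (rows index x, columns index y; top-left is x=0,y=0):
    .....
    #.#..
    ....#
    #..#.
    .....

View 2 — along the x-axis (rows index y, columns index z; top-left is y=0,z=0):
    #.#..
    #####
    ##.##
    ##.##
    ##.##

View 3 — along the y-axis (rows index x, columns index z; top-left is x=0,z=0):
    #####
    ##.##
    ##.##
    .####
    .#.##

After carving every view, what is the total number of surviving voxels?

before carving: 125 voxels (5×5×5)
step 1: project along z, AND mask (5/25) → |grid| = 25
step 2: project along x, AND mask (19/25) → |grid| = 16
step 3: project along y, AND mask (20/25) → |grid| = 13

13 voxels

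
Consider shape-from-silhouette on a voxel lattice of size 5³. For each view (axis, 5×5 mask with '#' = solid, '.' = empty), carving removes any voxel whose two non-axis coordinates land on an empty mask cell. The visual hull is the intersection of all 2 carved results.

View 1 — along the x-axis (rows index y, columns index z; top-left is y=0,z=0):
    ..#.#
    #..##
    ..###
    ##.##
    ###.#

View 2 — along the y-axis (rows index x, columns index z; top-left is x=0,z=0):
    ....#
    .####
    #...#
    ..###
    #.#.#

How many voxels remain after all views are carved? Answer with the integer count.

full grid |V| = 125
[1] x-view keeps 16 columns → grid now 80
[2] y-view keeps 13 columns → grid now 48

48 voxels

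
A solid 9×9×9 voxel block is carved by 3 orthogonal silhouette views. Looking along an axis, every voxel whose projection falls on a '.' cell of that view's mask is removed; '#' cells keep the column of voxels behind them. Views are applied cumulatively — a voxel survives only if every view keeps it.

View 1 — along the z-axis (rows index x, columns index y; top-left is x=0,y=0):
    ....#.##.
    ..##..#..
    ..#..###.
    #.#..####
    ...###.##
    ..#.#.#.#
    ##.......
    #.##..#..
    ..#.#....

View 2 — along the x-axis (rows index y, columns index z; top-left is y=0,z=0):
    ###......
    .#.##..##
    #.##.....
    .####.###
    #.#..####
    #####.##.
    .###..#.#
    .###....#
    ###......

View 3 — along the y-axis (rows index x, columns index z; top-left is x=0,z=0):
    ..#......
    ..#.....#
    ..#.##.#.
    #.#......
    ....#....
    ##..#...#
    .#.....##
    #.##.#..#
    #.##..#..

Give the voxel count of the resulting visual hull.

54 voxels

before carving: 729 voxels (9×9×9)
step 1: project along z, AND mask (33/81) → |grid| = 297
step 2: project along x, AND mask (43/81) → |grid| = 153
step 3: project along y, AND mask (26/81) → |grid| = 54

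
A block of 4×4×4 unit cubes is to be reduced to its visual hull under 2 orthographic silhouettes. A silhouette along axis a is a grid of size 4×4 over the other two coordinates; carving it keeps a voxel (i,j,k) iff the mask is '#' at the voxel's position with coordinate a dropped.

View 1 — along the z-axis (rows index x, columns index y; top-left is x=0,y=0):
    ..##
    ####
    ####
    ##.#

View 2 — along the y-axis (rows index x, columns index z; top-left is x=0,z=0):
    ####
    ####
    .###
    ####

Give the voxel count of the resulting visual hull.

voxel count = 48

before carving: 64 voxels (4×4×4)
carve view 1 (along z, XY-mask fill 13/16): 52 voxels remain
carve view 2 (along y, XZ-mask fill 15/16): 48 voxels remain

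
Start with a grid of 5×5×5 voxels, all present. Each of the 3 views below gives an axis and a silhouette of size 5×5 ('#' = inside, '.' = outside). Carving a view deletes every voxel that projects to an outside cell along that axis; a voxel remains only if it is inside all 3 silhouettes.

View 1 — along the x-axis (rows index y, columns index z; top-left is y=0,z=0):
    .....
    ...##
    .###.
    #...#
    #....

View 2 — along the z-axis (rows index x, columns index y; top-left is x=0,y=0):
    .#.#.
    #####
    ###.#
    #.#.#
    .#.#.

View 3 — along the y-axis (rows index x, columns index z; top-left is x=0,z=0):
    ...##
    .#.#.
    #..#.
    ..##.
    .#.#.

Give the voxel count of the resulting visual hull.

remaining voxels: 12

before carving: 125 voxels (5×5×5)
carve view 1 (along x, YZ-mask fill 8/25): 40 voxels remain
carve view 2 (along z, XY-mask fill 16/25): 26 voxels remain
carve view 3 (along y, XZ-mask fill 10/25): 12 voxels remain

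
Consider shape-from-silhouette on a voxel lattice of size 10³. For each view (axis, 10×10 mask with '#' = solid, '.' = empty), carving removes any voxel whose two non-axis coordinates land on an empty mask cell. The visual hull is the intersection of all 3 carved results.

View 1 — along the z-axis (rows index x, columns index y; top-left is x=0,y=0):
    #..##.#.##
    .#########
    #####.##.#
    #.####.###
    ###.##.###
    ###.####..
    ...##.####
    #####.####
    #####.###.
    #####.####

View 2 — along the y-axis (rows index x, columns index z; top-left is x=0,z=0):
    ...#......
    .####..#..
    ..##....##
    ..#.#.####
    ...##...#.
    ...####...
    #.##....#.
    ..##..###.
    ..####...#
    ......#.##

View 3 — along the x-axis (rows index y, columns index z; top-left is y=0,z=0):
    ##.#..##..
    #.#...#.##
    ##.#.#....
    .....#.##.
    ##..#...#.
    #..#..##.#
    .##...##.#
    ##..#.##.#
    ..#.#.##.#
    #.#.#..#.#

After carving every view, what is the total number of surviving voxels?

start: 10×10×10 = 1000 voxels
carve view 1 (along z, XY-mask fill 78/100): 780 voxels remain
carve view 2 (along y, XZ-mask fill 40/100): 319 voxels remain
carve view 3 (along x, YZ-mask fill 47/100): 130 voxels remain

130 voxels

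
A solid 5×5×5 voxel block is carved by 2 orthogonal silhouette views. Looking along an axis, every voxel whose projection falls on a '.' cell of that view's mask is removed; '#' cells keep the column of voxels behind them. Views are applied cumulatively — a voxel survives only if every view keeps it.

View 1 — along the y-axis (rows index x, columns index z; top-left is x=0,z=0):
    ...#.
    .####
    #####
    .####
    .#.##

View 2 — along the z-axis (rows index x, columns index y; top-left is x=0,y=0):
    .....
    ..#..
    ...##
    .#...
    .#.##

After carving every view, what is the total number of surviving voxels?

before carving: 125 voxels (5×5×5)
carve view 1 (along y, XZ-mask fill 17/25): 85 voxels remain
carve view 2 (along z, XY-mask fill 7/25): 27 voxels remain

27 voxels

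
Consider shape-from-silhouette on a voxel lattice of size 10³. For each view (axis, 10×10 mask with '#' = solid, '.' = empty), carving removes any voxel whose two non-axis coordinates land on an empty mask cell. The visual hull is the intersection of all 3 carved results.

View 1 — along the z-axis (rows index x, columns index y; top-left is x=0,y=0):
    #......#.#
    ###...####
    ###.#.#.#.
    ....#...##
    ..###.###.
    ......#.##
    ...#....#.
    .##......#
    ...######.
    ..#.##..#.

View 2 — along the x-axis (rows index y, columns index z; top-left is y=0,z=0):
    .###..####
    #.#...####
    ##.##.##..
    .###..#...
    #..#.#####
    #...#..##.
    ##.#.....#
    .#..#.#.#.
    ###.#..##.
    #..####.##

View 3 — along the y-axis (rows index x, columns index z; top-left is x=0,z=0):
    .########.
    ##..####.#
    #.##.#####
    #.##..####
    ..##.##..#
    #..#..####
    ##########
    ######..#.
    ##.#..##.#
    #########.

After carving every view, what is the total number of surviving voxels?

175 voxels

start: 10×10×10 = 1000 voxels
after view 1 [z-axis, 43 of 100 cells solid] → remaining = 430
after view 2 [x-axis, 55 of 100 cells solid] → remaining = 243
after view 3 [y-axis, 73 of 100 cells solid] → remaining = 175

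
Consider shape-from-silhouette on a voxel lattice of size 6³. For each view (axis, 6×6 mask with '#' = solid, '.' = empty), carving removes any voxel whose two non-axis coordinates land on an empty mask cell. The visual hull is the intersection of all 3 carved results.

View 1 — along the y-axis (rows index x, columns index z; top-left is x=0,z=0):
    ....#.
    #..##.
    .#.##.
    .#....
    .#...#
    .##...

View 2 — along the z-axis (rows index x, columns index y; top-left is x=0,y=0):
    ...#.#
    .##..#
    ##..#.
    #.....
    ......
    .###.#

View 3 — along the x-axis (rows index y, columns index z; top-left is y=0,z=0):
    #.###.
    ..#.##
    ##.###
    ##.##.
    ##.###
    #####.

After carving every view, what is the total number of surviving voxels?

initial block: 6^3 = 216
  1. axis=1 (XZ plane), |mask|=12  ⇒  voxels=72
  2. axis=2 (XY plane), |mask|=13  ⇒  voxels=29
  3. axis=0 (YZ plane), |mask|=26  ⇒  voxels=20

20 voxels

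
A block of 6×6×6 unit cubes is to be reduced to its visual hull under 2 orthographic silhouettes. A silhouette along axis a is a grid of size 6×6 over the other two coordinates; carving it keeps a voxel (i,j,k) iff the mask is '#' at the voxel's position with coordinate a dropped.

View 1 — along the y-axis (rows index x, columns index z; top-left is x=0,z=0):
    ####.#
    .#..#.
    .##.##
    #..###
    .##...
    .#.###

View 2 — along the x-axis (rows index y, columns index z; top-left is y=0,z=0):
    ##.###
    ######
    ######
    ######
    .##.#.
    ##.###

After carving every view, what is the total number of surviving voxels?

before carving: 216 voxels (6×6×6)
carve view 1 (along y, XZ-mask fill 21/36): 126 voxels remain
carve view 2 (along x, YZ-mask fill 31/36): 111 voxels remain

|visual hull| = 111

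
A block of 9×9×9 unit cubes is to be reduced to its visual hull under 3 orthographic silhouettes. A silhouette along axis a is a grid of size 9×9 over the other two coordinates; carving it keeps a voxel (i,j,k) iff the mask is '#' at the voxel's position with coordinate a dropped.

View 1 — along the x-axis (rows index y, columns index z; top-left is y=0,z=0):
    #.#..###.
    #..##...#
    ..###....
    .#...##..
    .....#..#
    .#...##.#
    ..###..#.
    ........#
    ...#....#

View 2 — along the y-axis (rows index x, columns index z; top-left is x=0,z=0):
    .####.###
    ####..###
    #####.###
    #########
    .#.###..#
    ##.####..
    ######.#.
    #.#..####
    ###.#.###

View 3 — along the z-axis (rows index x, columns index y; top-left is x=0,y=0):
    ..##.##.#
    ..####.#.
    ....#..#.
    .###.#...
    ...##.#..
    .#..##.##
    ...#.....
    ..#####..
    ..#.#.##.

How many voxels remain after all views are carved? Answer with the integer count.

voxel count = 72

full grid |V| = 729
[1] x-view keeps 28 columns → grid now 252
[2] y-view keeps 62 columns → grid now 190
[3] z-view keeps 34 columns → grid now 72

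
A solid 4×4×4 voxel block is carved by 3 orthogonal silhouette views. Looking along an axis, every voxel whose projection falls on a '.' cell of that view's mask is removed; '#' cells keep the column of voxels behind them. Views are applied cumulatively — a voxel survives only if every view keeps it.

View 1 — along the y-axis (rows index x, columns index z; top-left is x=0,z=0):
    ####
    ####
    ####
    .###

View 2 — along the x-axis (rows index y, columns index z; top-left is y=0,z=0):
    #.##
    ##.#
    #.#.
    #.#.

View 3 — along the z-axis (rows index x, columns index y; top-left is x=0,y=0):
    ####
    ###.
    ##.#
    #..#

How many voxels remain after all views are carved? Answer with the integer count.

29 voxels

full grid |V| = 64
step 1: project along y, AND mask (15/16) → |grid| = 60
step 2: project along x, AND mask (10/16) → |grid| = 36
step 3: project along z, AND mask (12/16) → |grid| = 29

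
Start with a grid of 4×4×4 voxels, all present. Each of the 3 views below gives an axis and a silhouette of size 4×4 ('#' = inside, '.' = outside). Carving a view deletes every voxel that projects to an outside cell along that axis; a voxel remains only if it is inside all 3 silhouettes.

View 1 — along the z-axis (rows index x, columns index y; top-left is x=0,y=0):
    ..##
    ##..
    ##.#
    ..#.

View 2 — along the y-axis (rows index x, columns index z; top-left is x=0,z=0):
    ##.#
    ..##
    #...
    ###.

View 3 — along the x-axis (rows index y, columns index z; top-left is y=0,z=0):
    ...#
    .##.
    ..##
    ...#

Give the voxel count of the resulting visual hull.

full grid |V| = 64
V1 z: intersect with XY mask (8 set) -- 32 left
V2 y: intersect with XZ mask (9 set) -- 16 left
V3 x: intersect with YZ mask (6 set) -- 5 left

5 voxels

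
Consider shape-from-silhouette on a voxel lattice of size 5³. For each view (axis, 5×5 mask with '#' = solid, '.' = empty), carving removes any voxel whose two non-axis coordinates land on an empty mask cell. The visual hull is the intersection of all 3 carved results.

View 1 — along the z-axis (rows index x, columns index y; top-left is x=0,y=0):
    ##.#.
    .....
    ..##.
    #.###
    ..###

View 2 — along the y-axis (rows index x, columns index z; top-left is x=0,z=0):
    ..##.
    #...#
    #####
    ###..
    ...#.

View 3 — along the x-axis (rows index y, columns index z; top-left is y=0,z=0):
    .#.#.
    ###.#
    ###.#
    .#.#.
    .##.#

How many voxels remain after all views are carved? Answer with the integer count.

remaining voxels: 17

initial block: 5^3 = 125
V1 z: intersect with XY mask (12 set) -- 60 left
V2 y: intersect with XZ mask (13 set) -- 31 left
V3 x: intersect with YZ mask (15 set) -- 17 left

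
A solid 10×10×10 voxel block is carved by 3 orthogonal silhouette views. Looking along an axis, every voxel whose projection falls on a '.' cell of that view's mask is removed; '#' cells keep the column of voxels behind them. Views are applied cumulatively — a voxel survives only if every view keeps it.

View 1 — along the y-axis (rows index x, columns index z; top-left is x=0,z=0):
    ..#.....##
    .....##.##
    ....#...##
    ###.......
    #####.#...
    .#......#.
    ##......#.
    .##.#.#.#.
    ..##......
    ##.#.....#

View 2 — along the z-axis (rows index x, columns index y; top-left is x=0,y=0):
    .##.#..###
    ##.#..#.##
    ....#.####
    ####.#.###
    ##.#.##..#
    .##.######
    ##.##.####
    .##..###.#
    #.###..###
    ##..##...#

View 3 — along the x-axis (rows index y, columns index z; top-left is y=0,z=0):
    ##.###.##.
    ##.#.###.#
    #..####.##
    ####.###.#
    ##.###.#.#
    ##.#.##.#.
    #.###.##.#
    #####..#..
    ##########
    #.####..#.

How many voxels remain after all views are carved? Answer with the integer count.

voxel count = 150

before carving: 1000 voxels (10×10×10)
  1. axis=1 (XZ plane), |mask|=35  ⇒  voxels=350
  2. axis=2 (XY plane), |mask|=65  ⇒  voxels=221
  3. axis=0 (YZ plane), |mask|=71  ⇒  voxels=150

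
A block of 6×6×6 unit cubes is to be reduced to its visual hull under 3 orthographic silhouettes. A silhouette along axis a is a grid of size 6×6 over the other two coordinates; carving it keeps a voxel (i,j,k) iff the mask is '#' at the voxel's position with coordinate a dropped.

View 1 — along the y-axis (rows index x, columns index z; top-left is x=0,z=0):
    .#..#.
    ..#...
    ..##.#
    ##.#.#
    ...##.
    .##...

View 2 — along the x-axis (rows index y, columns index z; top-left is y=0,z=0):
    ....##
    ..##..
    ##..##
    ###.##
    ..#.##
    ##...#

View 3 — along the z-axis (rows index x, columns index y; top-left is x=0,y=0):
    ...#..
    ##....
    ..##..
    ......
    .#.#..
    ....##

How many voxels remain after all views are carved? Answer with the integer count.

10 voxels

full grid |V| = 216
after view 1 [y-axis, 14 of 36 cells solid] → remaining = 84
after view 2 [x-axis, 19 of 36 cells solid] → remaining = 42
after view 3 [z-axis, 9 of 36 cells solid] → remaining = 10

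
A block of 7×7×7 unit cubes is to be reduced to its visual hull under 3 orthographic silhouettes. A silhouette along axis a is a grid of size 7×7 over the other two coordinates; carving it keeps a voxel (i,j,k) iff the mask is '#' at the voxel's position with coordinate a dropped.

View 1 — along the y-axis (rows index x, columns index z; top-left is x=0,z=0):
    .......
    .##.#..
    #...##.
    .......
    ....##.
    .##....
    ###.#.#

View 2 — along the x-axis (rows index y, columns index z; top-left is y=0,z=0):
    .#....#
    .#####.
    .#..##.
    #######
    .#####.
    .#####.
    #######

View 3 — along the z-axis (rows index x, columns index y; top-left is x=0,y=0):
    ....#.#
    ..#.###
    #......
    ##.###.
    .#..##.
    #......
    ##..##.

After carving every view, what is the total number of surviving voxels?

before carving: 343 voxels (7×7×7)
  1. axis=1 (XZ plane), |mask|=15  ⇒  voxels=105
  2. axis=0 (YZ plane), |mask|=34  ⇒  voxels=79
  3. axis=2 (XY plane), |mask|=20  ⇒  voxels=29

voxel count = 29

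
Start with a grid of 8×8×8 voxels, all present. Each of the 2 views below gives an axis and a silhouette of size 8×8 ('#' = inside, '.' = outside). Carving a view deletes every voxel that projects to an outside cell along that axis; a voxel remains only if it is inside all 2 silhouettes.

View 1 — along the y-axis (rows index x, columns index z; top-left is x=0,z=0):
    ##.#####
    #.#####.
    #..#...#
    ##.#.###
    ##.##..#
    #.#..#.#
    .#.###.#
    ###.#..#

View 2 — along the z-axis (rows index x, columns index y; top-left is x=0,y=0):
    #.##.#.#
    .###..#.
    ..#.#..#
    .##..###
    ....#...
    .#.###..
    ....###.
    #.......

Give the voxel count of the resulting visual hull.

remaining voxels: 139

full grid |V| = 512
step 1: project along y, AND mask (41/64) → |grid| = 328
step 2: project along z, AND mask (26/64) → |grid| = 139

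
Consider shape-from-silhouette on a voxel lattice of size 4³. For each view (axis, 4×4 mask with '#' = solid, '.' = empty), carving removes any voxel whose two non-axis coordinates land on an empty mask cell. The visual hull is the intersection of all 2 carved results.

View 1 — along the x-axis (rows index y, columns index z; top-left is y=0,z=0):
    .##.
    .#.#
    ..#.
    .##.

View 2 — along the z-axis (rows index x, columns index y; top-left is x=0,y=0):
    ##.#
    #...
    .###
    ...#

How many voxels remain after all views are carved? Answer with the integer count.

start: 4×4×4 = 64 voxels
V1 x: intersect with YZ mask (7 set) -- 28 left
V2 z: intersect with XY mask (8 set) -- 15 left

voxel count = 15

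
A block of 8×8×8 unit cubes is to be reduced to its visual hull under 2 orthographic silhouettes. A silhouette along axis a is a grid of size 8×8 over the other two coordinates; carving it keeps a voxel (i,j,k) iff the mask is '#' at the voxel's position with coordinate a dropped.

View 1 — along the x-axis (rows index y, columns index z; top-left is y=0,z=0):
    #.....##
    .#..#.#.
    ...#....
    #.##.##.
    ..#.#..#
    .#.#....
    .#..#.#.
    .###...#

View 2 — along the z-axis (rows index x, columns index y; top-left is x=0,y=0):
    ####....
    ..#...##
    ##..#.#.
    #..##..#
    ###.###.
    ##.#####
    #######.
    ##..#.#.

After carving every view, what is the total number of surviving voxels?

before carving: 512 voxels (8×8×8)
carve view 1 (along x, YZ-mask fill 24/64): 192 voxels remain
carve view 2 (along z, XY-mask fill 39/64): 117 voxels remain

|visual hull| = 117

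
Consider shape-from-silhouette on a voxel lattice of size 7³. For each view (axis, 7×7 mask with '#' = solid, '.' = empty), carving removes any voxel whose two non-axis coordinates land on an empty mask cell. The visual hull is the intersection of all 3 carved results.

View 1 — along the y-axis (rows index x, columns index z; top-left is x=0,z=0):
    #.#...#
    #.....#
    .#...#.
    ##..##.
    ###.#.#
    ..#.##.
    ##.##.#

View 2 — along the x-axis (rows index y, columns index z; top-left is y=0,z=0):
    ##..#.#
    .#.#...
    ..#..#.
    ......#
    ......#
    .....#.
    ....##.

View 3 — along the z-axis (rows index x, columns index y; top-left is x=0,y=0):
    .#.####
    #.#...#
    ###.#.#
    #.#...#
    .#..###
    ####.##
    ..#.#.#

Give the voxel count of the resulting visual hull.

before carving: 343 voxels (7×7×7)
carve view 1 (along y, XZ-mask fill 24/49): 168 voxels remain
carve view 2 (along x, YZ-mask fill 13/49): 46 voxels remain
carve view 3 (along z, XY-mask fill 29/49): 25 voxels remain

25 voxels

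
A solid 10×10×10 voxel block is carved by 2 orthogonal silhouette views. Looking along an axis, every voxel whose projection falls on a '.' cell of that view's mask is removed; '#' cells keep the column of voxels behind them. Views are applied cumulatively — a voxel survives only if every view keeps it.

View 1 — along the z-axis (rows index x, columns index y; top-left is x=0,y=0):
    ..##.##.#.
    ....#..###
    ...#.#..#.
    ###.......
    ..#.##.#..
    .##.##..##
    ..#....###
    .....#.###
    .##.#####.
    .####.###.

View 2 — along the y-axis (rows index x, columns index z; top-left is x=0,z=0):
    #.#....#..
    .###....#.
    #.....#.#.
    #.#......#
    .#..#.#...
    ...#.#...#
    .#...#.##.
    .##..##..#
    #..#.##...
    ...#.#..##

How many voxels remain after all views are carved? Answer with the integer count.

voxel count = 171

initial block: 10^3 = 1000
step 1: project along z, AND mask (47/100) → |grid| = 470
step 2: project along y, AND mask (36/100) → |grid| = 171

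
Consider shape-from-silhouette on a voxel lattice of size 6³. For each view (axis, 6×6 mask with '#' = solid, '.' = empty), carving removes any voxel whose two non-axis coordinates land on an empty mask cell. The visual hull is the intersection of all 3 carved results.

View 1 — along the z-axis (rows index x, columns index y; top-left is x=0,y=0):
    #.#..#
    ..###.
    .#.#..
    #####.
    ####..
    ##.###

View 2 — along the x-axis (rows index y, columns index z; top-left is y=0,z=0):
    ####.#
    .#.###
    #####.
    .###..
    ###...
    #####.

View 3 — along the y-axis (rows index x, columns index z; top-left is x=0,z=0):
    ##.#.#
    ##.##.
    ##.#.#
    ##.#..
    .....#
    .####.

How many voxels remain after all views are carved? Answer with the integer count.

remaining voxels: 52

full grid |V| = 216
step 1: project along z, AND mask (22/36) → |grid| = 132
step 2: project along x, AND mask (25/36) → |grid| = 90
step 3: project along y, AND mask (20/36) → |grid| = 52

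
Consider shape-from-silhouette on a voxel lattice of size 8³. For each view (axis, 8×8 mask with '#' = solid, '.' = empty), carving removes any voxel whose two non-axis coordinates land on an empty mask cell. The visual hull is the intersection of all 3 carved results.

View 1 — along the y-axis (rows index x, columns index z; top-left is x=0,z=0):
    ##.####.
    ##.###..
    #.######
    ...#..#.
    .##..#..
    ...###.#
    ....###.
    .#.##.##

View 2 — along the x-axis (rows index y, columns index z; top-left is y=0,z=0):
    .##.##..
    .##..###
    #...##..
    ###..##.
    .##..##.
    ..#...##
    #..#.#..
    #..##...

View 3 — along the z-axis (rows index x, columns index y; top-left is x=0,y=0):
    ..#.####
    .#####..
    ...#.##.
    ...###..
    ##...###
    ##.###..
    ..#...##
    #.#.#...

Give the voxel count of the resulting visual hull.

voxel count = 60

start: 8×8×8 = 512 voxels
after view 1 [y-axis, 35 of 64 cells solid] → remaining = 280
after view 2 [x-axis, 30 of 64 cells solid] → remaining = 130
after view 3 [z-axis, 32 of 64 cells solid] → remaining = 60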